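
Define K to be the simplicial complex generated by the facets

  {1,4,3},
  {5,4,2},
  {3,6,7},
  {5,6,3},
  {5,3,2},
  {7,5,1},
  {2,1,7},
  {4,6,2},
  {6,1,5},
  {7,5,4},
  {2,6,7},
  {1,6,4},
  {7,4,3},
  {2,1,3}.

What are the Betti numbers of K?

Order the vertices as 1 < 2 < 3 < 4 < 5 < 6 < 7. Listing each simplex with vertices in this order, K has dimension 2 with simplices:

  0-simplices (7): [1], [2], [3], [4], [5], [6], [7]
  1-simplices (21): [1,2], [1,3], [1,4], [1,5], [1,6], [1,7], [2,3], [2,4], [2,5], [2,6], [2,7], [3,4], [3,5], [3,6], [3,7], [4,5], [4,6], [4,7], [5,6], [5,7], [6,7]
  2-simplices (14): [1,2,3], [1,2,7], [1,3,4], [1,4,6], [1,5,6], [1,5,7], [2,3,5], [2,4,5], [2,4,6], [2,6,7], [3,4,7], [3,5,6], [3,6,7], [4,5,7]

Hence C_0 ≅ Z^7, C_1 ≅ Z^21, C_2 ≅ Z^14.

The boundary map ∂_1: C_1 → C_0 is given by ∂[p,q] = [q] − [p].
As a 7×21 matrix over Z this has rank 6, with invariant factors (1,1,1,1,1,1).

Boundary ∂_2: C_2 → C_1 sends each 2-simplex [p,q,r] to [q,r] − [p,r] + [p,q]. For instance
  ∂[1,3,4] = [3,4] − [1,4] + [1,3],
  ∂[2,3,5] = [3,5] − [2,5] + [2,3].
This gives a 21×14 integer matrix of rank 13; reducing to Smith normal form yields diagonal entries (1,1,1,1,1,1,1,1,1,1,1,1,1).

Computing H_k = (kernel of ∂_k) / (image of ∂_{k+1}):

  H_0: rank C_0 − rank ∂_1 = 7 − 6 = 1, and the invariant factors of ∂_1 are all 1, so H_0 = Z.
  H_1: rank ker ∂_1 − rank ∂_2 = (21 − 6) − 13 = 2, and the invariant factors of ∂_2 are all 1, so H_1 = Z^2.
  H_2: rank ker ∂_2 − rank ∂_3 = (14 − 13) − 0 = 1, and there is no ∂_3, so H_2 = Z.

(K is a triangulation of the torus T^2.)

Hence the Betti numbers are b_0 = 1, b_1 = 2, b_2 = 1.

b_0 = 1, b_1 = 2, b_2 = 1.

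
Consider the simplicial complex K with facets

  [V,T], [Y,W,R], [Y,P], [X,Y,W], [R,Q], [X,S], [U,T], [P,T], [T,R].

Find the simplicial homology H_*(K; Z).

We work with the vertex ordering P < Q < R < S < T < U < V < W < X < Y. The simplices of K, each written with vertices in increasing order, are:

  0-simplices (10): P, Q, R, S, T, U, V, W, X, Y
  1-simplices (12): PT, PY, QR, RT, RW, RY, SX, TU, TV, WX, WY, XY
  2-simplices (2): RWY, WXY

Hence C_0 ≅ Z^10, C_1 ≅ Z^12, C_2 ≅ Z^2.

The boundary map ∂_1: C_1 → C_0 sends each edge [p,q] (with p < q) to q − p.
The resulting 10×12 matrix has rank 9, and its Smith normal form has invariant factors (1,1,1,1,1,1,1,1,1).

∂_2: C_2 → C_1 maps a triangle to the signed sum of its edges. For instance
  ∂WXY = XY − WY + WX,
  ∂RWY = WY − RY + RW.
As a 12×2 matrix over Z this has rank 2, with invariant factors (1,1).

From H_k ≅ ker(∂_k) / im(∂_{k+1}) we obtain:

  H_0: rank C_0 − rank ∂_1 = 10 − 9 = 1, and the invariant factors of ∂_1 are all 1, so H_0 ≅ Z.
  H_1: rank ker ∂_1 − rank ∂_2 = (12 − 9) − 2 = 1, and the invariant factors of ∂_2 are all 1, so H_1 ≅ Z.
  H_2: rank ker ∂_2 − rank ∂_3 = (2 − 2) − 0 = 0, and there is no ∂_3, so H_2 ≅ 0.

H_0 = Z,  H_1 = Z,  H_2 = 0.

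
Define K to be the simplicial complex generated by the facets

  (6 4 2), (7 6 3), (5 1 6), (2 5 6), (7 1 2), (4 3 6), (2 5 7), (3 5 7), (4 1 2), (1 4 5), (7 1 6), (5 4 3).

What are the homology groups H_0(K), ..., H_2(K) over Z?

Fix the vertex order 1 < 2 < 3 < 4 < 5 < 6 < 7 and write every simplex with vertices in increasing order. Then dim K = 2 and the simplices of K are:

  0-simplices (7): [1], [2], [3], [4], [5], [6], [7]
  1-simplices (18): [1,2], [1,4], [1,5], [1,6], [1,7], [2,4], [2,5], [2,6], [2,7], [3,4], [3,5], [3,6], [3,7], [4,5], [4,6], [5,6], [5,7], [6,7]
  2-simplices (12): [1,2,4], [1,2,7], [1,4,5], [1,5,6], [1,6,7], [2,4,6], [2,5,6], [2,5,7], [3,4,5], [3,4,6], [3,5,7], [3,6,7]

Hence C_0 ≅ Z^7, C_1 ≅ Z^18, C_2 ≅ Z^12.

∂_1: C_1 → C_0 sends each edge [p,q] (with p < q) to q − p.
The resulting 7×18 matrix has rank 6, and its Smith normal form has invariant factors (1,1,1,1,1,1).

∂_2: C_2 → C_1 acts by ∂[p,q,r] = [q,r] − [p,r] + [p,q]. For instance
  ∂[2,5,6] = [5,6] − [2,6] + [2,5],
  ∂[3,5,7] = [5,7] − [3,7] + [3,5].
This gives a 18×12 integer matrix of rank 12; reducing to Smith normal form yields diagonal entries (1,1,1,1,1,1,1,1,1,1,1,2).

Now H_k = ker ∂_k / im ∂_{k+1}, so:

  H_0: rank C_0 − rank ∂_1 = 7 − 6 = 1, and the invariant factors of ∂_1 are all 1, so H_0 ≅ Z.
  H_1: rank ker ∂_1 − rank ∂_2 = (18 − 6) − 12 = 0, and ∂_2 has invariant factor 2 > 1, so H_1 ≅ Z_2.
  H_2: rank ker ∂_2 − rank ∂_3 = (12 − 12) − 0 = 0, and there is no ∂_3, so H_2 ≅ 0.

H_0 = Z,  H_1 = Z_2,  H_2 = 0.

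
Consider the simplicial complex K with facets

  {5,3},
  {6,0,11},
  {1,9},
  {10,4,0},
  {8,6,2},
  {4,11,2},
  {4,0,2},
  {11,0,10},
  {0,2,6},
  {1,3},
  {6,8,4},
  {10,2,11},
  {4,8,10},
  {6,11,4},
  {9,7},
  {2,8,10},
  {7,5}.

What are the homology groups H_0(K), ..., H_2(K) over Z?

H_0 ≅ Z^2,  H_1 ≅ Z ⊕ Z/2,  H_2 = 0.

We work with the vertex ordering 0 < 1 < 2 < 3 < 4 < 5 < 6 < 7 < 8 < 9 < 10 < 11. The simplices of K, each written with vertices in increasing order, are:

  0-simplices (12): [0], [1], [2], [3], [4], [5], [6], [7], [8], [9], [10], [11]
  1-simplices (23): (23 of them)
  2-simplices (12): [0,2,4], [0,2,6], [0,4,10], [0,6,11], [0,10,11], [2,4,11], [2,6,8], [2,8,10], [2,10,11], [4,6,8], [4,6,11], [4,8,10]

Hence C_0 ≅ Z^12, C_1 ≅ Z^23, C_2 ≅ Z^12.

Boundary ∂_1: C_1 → C_0 is given by ∂[p,q] = [q] − [p].
The 12×23 boundary matrix has rank 10 and Smith normal form diag(1,1,1,1,1,1,1,1,1,1).

∂_2: C_2 → C_1 acts by ∂[p,q,r] = [q,r] − [p,r] + [p,q]. For instance
  ∂[0,10,11] = [10,11] − [0,11] + [0,10],
  ∂[4,8,10] = [8,10] − [4,10] + [4,8].
As a 23×12 matrix over Z this has rank 12, with invariant factors (1,1,1,1,1,1,1,1,1,1,1,2).

Computing H_k = (kernel of ∂_k) / (image of ∂_{k+1}):

  H_0: rank C_0 − rank ∂_1 = 12 − 10 = 2, and the invariant factors of ∂_1 are all 1, so H_0 = Z^2.
  H_1: rank ker ∂_1 − rank ∂_2 = (23 − 10) − 12 = 1, and ∂_2 has invariant factor 2 > 1, so H_1 = Z ⊕ Z/2.
  H_2: rank ker ∂_2 − rank ∂_3 = (12 − 12) − 0 = 0, and there is no ∂_3, so H_2 = 0.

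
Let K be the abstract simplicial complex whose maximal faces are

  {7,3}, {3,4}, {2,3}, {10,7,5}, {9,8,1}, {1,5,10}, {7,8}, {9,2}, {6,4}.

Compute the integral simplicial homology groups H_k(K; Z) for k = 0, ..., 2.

Take the total order 1 < 2 < 3 < 4 < 5 < 6 < 7 < 8 < 9 < 10 on the vertex set. Then K (dimension 2) consists of the simplices:

  0-simplices (10): [1], [2], [3], [4], [5], [6], [7], [8], [9], [10]
  1-simplices (14): [1,5], [1,8], [1,9], [1,10], [2,3], [2,9], [3,4], [3,7], [4,6], [5,7], [5,10], [7,8], [7,10], [8,9]
  2-simplices (3): [1,5,10], [1,8,9], [5,7,10]

so the chain groups are C_0 ≅ Z^10, C_1 ≅ Z^14, C_2 ≅ Z^3.

∂_1: C_1 → C_0 sends each edge [p,q] (with p < q) to q − p. For instance
  ∂[8,9] = [9] − [8].
As a 10×14 matrix over Z this has rank 9, with invariant factors (1,1,1,1,1,1,1,1,1).

∂_2: C_2 → C_1 sends each 2-simplex [p,q,r] to [q,r] − [p,r] + [p,q]. For instance
  ∂[1,8,9] = [8,9] − [1,9] + [1,8],
  ∂[5,7,10] = [7,10] − [5,10] + [5,7].
The 14×3 boundary matrix has rank 3 and Smith normal form diag(1,1,1).

Computing H_k = (kernel of ∂_k) / (image of ∂_{k+1}):

  H_0: rank C_0 − rank ∂_1 = 10 − 9 = 1, and the invariant factors of ∂_1 are all 1, so H_0 = Z.
  H_1: rank ker ∂_1 − rank ∂_2 = (14 − 9) − 3 = 2, and the invariant factors of ∂_2 are all 1, so H_1 = Z^2.
  H_2: rank ker ∂_2 − rank ∂_3 = (3 − 3) − 0 = 0, and there is no ∂_3, so H_2 = 0.

H_0 ≅ Z,  H_1 ≅ Z^2,  H_2 = 0.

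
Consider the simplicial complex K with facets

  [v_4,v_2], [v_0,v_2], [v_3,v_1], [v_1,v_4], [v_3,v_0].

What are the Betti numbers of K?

We work with the vertex ordering v_0 < v_1 < v_2 < v_3 < v_4. The simplices of K, each written with vertices in increasing order, are:

  0-simplices (5): [v_0], [v_1], [v_2], [v_3], [v_4]
  1-simplices (5): [v_0,v_2], [v_0,v_3], [v_1,v_3], [v_1,v_4], [v_2,v_4]

Hence C_0 ≅ Z^5, C_1 ≅ Z^5.

Boundary ∂_1: C_1 → C_0 maps an edge to its endpoints' difference, ∂[p,q] = q − p. For instance
  ∂[v_0,v_2] = [v_2] − [v_0].
The 5×5 boundary matrix has rank 4 and Smith normal form diag(1,1,1,1).

Now H_k = ker ∂_k / im ∂_{k+1}, so:

  H_0: rank C_0 − rank ∂_1 = 5 − 4 = 1, and the invariant factors of ∂_1 are all 1, so H_0 ≅ Z.
  H_1: rank ker ∂_1 − rank ∂_2 = (5 − 4) − 0 = 1, and there is no ∂_2, so H_1 ≅ Z.

As a check, the Euler characteristic is 5 − 5 = 0, which agrees with 1 − 1 = 0.

Hence the Betti numbers are b_0 = 1, b_1 = 1.

b_0 = 1, b_1 = 1.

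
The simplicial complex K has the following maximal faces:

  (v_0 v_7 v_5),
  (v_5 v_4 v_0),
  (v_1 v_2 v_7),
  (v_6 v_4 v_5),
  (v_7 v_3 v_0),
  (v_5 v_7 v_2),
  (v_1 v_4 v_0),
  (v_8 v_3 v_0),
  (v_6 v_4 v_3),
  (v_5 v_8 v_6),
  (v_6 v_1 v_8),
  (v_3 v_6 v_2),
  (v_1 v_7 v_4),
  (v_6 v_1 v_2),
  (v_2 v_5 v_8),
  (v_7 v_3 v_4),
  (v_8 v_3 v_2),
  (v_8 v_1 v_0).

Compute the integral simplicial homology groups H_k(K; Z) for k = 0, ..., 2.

H_0 ≅ Z,  H_1 ≅ Z ⊕ Z/2,  H_2 = 0.

Order the vertices as v_0 < v_1 < v_2 < v_3 < v_4 < v_5 < v_6 < v_7 < v_8. Listing each simplex with vertices in this order, K has dimension 2 with simplices:

  0-simplices (9): [v_0], [v_1], [v_2], [v_3], [v_4], [v_5], [v_6], [v_7], [v_8]
  1-simplices (27): (27 of them)
  2-simplices (18): (18 of them)

Hence C_0 ≅ Z^9, C_1 ≅ Z^27, C_2 ≅ Z^18.

∂_1: C_1 → C_0 sends each edge [p,q] (with p < q) to q − p. For instance
  ∂[v_0,v_7] = [v_7] − [v_0].
The 9×27 boundary matrix has rank 8 and Smith normal form diag(1,1,1,1,1,1,1,1).

Boundary ∂_2: C_2 → C_1 acts by ∂[p,q,r] = [q,r] − [p,r] + [p,q]. For instance
  ∂[v_0,v_4,v_5] = [v_4,v_5] − [v_0,v_5] + [v_0,v_4],
  ∂[v_0,v_5,v_7] = [v_5,v_7] − [v_0,v_7] + [v_0,v_5].
The resulting 27×18 matrix has rank 18, and its Smith normal form has invariant factors (1,1,1,1,1,1,1,1,1,1,1,1,1,1,1,1,1,2).

From H_k ≅ ker(∂_k) / im(∂_{k+1}) we obtain:

  H_0: rank C_0 − rank ∂_1 = 9 − 8 = 1, and the invariant factors of ∂_1 are all 1, so H_0 = Z.
  H_1: rank ker ∂_1 − rank ∂_2 = (27 − 8) − 18 = 1, and ∂_2 has invariant factor 2 > 1, so H_1 = Z ⊕ Z/2.
  H_2: rank ker ∂_2 − rank ∂_3 = (18 − 18) − 0 = 0, and there is no ∂_3, so H_2 = 0.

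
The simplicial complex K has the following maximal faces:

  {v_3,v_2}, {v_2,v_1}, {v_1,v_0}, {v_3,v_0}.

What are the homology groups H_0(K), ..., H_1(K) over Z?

Order the vertices as v_0 < v_1 < v_2 < v_3. Listing each simplex with vertices in this order, K has dimension 1 with simplices:

  0-simplices (4): [v_0], [v_1], [v_2], [v_3]
  1-simplices (4): [v_0,v_1], [v_0,v_3], [v_1,v_2], [v_2,v_3]

so the chain groups are C_0 ≅ Z^4, C_1 ≅ Z^4.

∂_1: C_1 → C_0 maps an edge to its endpoints' difference, ∂[p,q] = q − p. For instance
  ∂[v_0,v_3] = [v_3] − [v_0].
As a 4×4 matrix over Z this has rank 3, with invariant factors (1,1,1).

Now H_k = ker ∂_k / im ∂_{k+1}, so:

  H_0: rank C_0 − rank ∂_1 = 4 − 3 = 1, and the invariant factors of ∂_1 are all 1, so H_0 = Z.
  H_1: rank ker ∂_1 − rank ∂_2 = (4 − 3) − 0 = 1, and there is no ∂_2, so H_1 = Z.

(K is a triangulation of the circle S^1.)

H_0 = Z,  H_1 = Z.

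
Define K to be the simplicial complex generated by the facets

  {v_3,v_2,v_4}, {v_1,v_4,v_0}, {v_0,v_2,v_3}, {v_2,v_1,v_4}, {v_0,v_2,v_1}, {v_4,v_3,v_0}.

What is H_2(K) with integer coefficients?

H_2 = Z.

We work with the vertex ordering v_0 < v_1 < v_2 < v_3 < v_4. The simplices of K, each written with vertices in increasing order, are:

  0-simplices (5): [v_0], [v_1], [v_2], [v_3], [v_4]
  1-simplices (9): [v_0,v_1], [v_0,v_2], [v_0,v_3], [v_0,v_4], [v_1,v_2], [v_1,v_4], [v_2,v_3], [v_2,v_4], [v_3,v_4]
  2-simplices (6): [v_0,v_1,v_2], [v_0,v_1,v_4], [v_0,v_2,v_3], [v_0,v_3,v_4], [v_1,v_2,v_4], [v_2,v_3,v_4]

so the chain groups are C_0 ≅ Z^5, C_1 ≅ Z^9, C_2 ≅ Z^6.

The boundary map ∂_1: C_1 → C_0 sends each edge [p,q] (with p < q) to q − p. For instance
  ∂[v_2,v_4] = [v_4] − [v_2].
The 5×9 boundary matrix has rank 4 and Smith normal form diag(1,1,1,1).

∂_2: C_2 → C_1 acts by ∂[p,q,r] = [q,r] − [p,r] + [p,q]. For instance
  ∂[v_0,v_2,v_3] = [v_2,v_3] − [v_0,v_3] + [v_0,v_2],
  ∂[v_1,v_2,v_4] = [v_2,v_4] − [v_1,v_4] + [v_1,v_2].
The resulting 9×6 matrix has rank 5, and its Smith normal form has invariant factors (1,1,1,1,1).

Now H_k = ker ∂_k / im ∂_{k+1}, so:

  H_2: rank ker ∂_2 − rank ∂_3 = (6 − 5) − 0 = 1, and there is no ∂_3, so H_2 ≅ Z.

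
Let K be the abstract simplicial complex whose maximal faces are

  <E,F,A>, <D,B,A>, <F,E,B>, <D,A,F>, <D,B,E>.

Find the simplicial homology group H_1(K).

H_1 ≅ Z.

Order the vertices as A < B < D < E < F. Listing each simplex with vertices in this order, K has dimension 2 with simplices:

  0-simplices (5): A, B, D, E, F
  1-simplices (10): AB, AD, AE, AF, BD, BE, BF, DE, DF, EF
  2-simplices (5): ABD, ADF, AEF, BDE, BEF

so the chain groups are C_0 ≅ Z^5, C_1 ≅ Z^10, C_2 ≅ Z^5.

The boundary map ∂_1: C_1 → C_0 maps an edge to its endpoints' difference, ∂[p,q] = q − p. For instance
  ∂EF = F − E.
As a 5×10 matrix over Z this has rank 4, with invariant factors (1,1,1,1).

The boundary map ∂_2: C_2 → C_1 acts by ∂[p,q,r] = [q,r] − [p,r] + [p,q]. For instance
  ∂ADF = DF − AF + AD,
  ∂BEF = EF − BF + BE.
As a 10×5 matrix over Z this has rank 5, with invariant factors (1,1,1,1,1).

Computing H_k = (kernel of ∂_k) / (image of ∂_{k+1}):

  H_1: rank ker ∂_1 − rank ∂_2 = (10 − 4) − 5 = 1, and the invariant factors of ∂_2 are all 1, so H_1 ≅ Z.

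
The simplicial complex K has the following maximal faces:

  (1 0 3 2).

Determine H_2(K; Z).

H_2 ≅ 0.

K has 4 vertices, 6 edges, 4 triangles, 1 3-simplex.
rank ∂_2 = 3, rank ∂_3 = 1 ⇒ b_2 = 4 − 3 − 1 = 0; all invariant factors of ∂_3 are 1 so no torsion. So H_2 ≅ 0.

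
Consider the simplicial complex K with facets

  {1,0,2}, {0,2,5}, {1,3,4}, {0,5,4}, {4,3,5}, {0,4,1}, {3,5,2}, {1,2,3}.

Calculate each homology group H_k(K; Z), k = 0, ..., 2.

H_0 ≅ Z,  H_1 = 0,  H_2 ≅ Z.

Order the vertices as 0 < 1 < 2 < 3 < 4 < 5. Listing each simplex with vertices in this order, K has dimension 2 with simplices:

  0-simplices (6): [0], [1], [2], [3], [4], [5]
  1-simplices (12): [0,1], [0,2], [0,4], [0,5], [1,2], [1,3], [1,4], [2,3], [2,5], [3,4], [3,5], [4,5]
  2-simplices (8): [0,1,2], [0,1,4], [0,2,5], [0,4,5], [1,2,3], [1,3,4], [2,3,5], [3,4,5]

so the chain groups are C_0 ≅ Z^6, C_1 ≅ Z^12, C_2 ≅ Z^8.

∂_1: C_1 → C_0 sends each edge [p,q] (with p < q) to q − p. For instance
  ∂[1,3] = [3] − [1].
The 6×12 boundary matrix has rank 5 and Smith normal form diag(1,1,1,1,1).

The boundary map ∂_2: C_2 → C_1 acts by ∂[p,q,r] = [q,r] − [p,r] + [p,q]. For instance
  ∂[1,2,3] = [2,3] − [1,3] + [1,2],
  ∂[0,1,2] = [1,2] − [0,2] + [0,1].
The resulting 12×8 matrix has rank 7, and its Smith normal form has invariant factors (1,1,1,1,1,1,1).

From H_k ≅ ker(∂_k) / im(∂_{k+1}) we obtain:

  H_0: rank C_0 − rank ∂_1 = 6 − 5 = 1, and the invariant factors of ∂_1 are all 1, so H_0 ≅ Z.
  H_1: rank ker ∂_1 − rank ∂_2 = (12 − 5) − 7 = 0, and the invariant factors of ∂_2 are all 1, so H_1 ≅ 0.
  H_2: rank ker ∂_2 − rank ∂_3 = (8 − 7) − 0 = 1, and there is no ∂_3, so H_2 ≅ Z.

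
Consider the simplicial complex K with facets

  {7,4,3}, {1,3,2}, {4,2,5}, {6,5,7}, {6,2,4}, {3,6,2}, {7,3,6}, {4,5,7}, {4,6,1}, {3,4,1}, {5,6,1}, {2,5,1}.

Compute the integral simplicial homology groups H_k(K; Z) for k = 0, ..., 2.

Fix the vertex order 1 < 2 < 3 < 4 < 5 < 6 < 7 and write every simplex with vertices in increasing order. Then dim K = 2 and the simplices of K are:

  0-simplices (7): [1], [2], [3], [4], [5], [6], [7]
  1-simplices (18): [1,2], [1,3], [1,4], [1,5], [1,6], [2,3], [2,4], [2,5], [2,6], [3,4], [3,6], [3,7], [4,5], [4,6], [4,7], [5,6], [5,7], [6,7]
  2-simplices (12): [1,2,3], [1,2,5], [1,3,4], [1,4,6], [1,5,6], [2,3,6], [2,4,5], [2,4,6], [3,4,7], [3,6,7], [4,5,7], [5,6,7]

so the chain groups are C_0 ≅ Z^7, C_1 ≅ Z^18, C_2 ≅ Z^12.

∂_1: C_1 → C_0 sends each edge [p,q] (with p < q) to q − p. For instance
  ∂[4,7] = [7] − [4].
As a 7×18 matrix over Z this has rank 6, with invariant factors (1,1,1,1,1,1).

The boundary map ∂_2: C_2 → C_1 sends each 2-simplex [p,q,r] to [q,r] − [p,r] + [p,q]. For instance
  ∂[1,2,5] = [2,5] − [1,5] + [1,2],
  ∂[1,5,6] = [5,6] − [1,6] + [1,5].
The 18×12 boundary matrix has rank 12 and Smith normal form diag(1,1,1,1,1,1,1,1,1,1,1,2).

Now H_k = ker ∂_k / im ∂_{k+1}, so:

  H_0: rank C_0 − rank ∂_1 = 7 − 6 = 1, and the invariant factors of ∂_1 are all 1, so H_0 ≅ Z.
  H_1: rank ker ∂_1 − rank ∂_2 = (18 − 6) − 12 = 0, and ∂_2 has invariant factor 2 > 1, so H_1 ≅ Z_2.
  H_2: rank ker ∂_2 − rank ∂_3 = (12 − 12) − 0 = 0, and there is no ∂_3, so H_2 ≅ 0.

H_0 ≅ Z,  H_1 ≅ Z_2,  H_2 = 0.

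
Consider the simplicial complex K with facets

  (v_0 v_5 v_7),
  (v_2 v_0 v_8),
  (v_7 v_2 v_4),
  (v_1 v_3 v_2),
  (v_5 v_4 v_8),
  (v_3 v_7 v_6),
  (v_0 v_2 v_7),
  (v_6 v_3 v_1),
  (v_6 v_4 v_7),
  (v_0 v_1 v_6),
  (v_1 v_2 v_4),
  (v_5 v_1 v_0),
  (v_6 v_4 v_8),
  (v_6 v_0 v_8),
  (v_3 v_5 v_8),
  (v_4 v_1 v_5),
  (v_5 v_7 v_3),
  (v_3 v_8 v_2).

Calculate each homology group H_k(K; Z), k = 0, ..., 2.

H_0 ≅ Z,  H_1 ≅ Z^2,  H_2 ≅ Z.

K has 9 vertices, 27 edges, 18 triangles.
rank ∂_0 = 0, rank ∂_1 = 8 ⇒ b_0 = 9 − 0 − 8 = 1; all invariant factors of ∂_1 are 1 so no torsion. So H_0 = Z.
rank ∂_1 = 8, rank ∂_2 = 17 ⇒ b_1 = 27 − 8 − 17 = 2; all invariant factors of ∂_2 are 1 so no torsion. So H_1 = Z^2.
rank ∂_2 = 17, rank ∂_3 = 0 ⇒ b_2 = 18 − 17 − 0 = 1. So H_2 = Z.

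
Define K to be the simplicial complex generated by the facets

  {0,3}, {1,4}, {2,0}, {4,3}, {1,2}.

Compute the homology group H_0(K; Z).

H_0 = Z.

We work with the vertex ordering 0 < 1 < 2 < 3 < 4. The simplices of K, each written with vertices in increasing order, are:

  0-simplices (5): [0], [1], [2], [3], [4]
  1-simplices (5): [0,2], [0,3], [1,2], [1,4], [3,4]

giving chain groups C_0 ≅ Z^5, C_1 ≅ Z^5.

Boundary ∂_1: C_1 → C_0 maps an edge to its endpoints' difference, ∂[p,q] = q − p.
As a 5×5 matrix over Z this has rank 4, with invariant factors (1,1,1,1).

From H_k ≅ ker(∂_k) / im(∂_{k+1}) we obtain:

  H_0: rank C_0 − rank ∂_1 = 5 − 4 = 1, and the invariant factors of ∂_1 are all 1, so H_0 = Z.

(K is a triangulation of the circle S^1.)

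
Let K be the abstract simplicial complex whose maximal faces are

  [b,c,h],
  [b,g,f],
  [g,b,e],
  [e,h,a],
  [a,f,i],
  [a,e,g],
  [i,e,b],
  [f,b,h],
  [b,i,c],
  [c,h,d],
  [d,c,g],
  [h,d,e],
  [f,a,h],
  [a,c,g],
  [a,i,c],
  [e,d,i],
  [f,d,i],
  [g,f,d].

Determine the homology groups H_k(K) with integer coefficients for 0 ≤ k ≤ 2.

H_0 = Z,  H_1 = Z^2,  H_2 = Z.

Take the total order a < b < c < d < e < f < g < h < i on the vertex set. Then K (dimension 2) consists of the simplices:

  0-simplices (9): a, b, c, d, e, f, g, h, i
  1-simplices (27): ac, ae, af, ag, ah, ai, bc, be, bf, bg, bh, bi, cd, cg, ch, ci, de, df, dg, dh, di, eg, eh, ei, fg, fh, fi
  2-simplices (18): acg, aci, aeg, aeh, afh, afi, bch, bci, beg, bei, bfg, bfh, cdg, cdh, deh, dei, dfg, dfi

giving chain groups C_0 ≅ Z^9, C_1 ≅ Z^27, C_2 ≅ Z^18.

The boundary map ∂_1: C_1 → C_0 is given by ∂[p,q] = [q] − [p]. For instance
  ∂dh = h − d.
The resulting 9×27 matrix has rank 8, and its Smith normal form has invariant factors (1,1,1,1,1,1,1,1).

Boundary ∂_2: C_2 → C_1 maps a triangle to the signed sum of its edges. For instance
  ∂aeg = eg − ag + ae,
  ∂deh = eh − dh + de.
As a 27×18 matrix over Z this has rank 17, with invariant factors (1,1,1,1,1,1,1,1,1,1,1,1,1,1,1,1,1).

Reading off H_k = ker ∂_k / im ∂_{k+1}:

  H_0: rank C_0 − rank ∂_1 = 9 − 8 = 1, and the invariant factors of ∂_1 are all 1, so H_0 = Z.
  H_1: rank ker ∂_1 − rank ∂_2 = (27 − 8) − 17 = 2, and the invariant factors of ∂_2 are all 1, so H_1 = Z^2.
  H_2: rank ker ∂_2 − rank ∂_3 = (18 − 17) − 0 = 1, and there is no ∂_3, so H_2 = Z.

(K is a triangulation of the torus T^2.)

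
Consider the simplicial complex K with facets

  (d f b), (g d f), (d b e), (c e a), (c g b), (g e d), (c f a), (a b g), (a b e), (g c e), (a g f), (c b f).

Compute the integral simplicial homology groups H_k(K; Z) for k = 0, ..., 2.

We work with the vertex ordering a < b < c < d < e < f < g. The simplices of K, each written with vertices in increasing order, are:

  0-simplices (7): a, b, c, d, e, f, g
  1-simplices (18): ab, ac, ae, af, ag, bc, bd, be, bf, bg, ce, cf, cg, de, df, dg, eg, fg
  2-simplices (12): abe, abg, ace, acf, afg, bcf, bcg, bde, bdf, ceg, deg, dfg

so the chain groups are C_0 ≅ Z^7, C_1 ≅ Z^18, C_2 ≅ Z^12.

Boundary ∂_1: C_1 → C_0 sends each edge [p,q] (with p < q) to q − p.
The 7×18 boundary matrix has rank 6 and Smith normal form diag(1,1,1,1,1,1).

The boundary map ∂_2: C_2 → C_1 maps a triangle to the signed sum of its edges. For instance
  ∂abe = be − ae + ab,
  ∂ace = ce − ae + ac.
The 18×12 boundary matrix has rank 12 and Smith normal form diag(1,1,1,1,1,1,1,1,1,1,1,2).

Now H_k = ker ∂_k / im ∂_{k+1}, so:

  H_0: rank C_0 − rank ∂_1 = 7 − 6 = 1, and the invariant factors of ∂_1 are all 1, so H_0 = Z.
  H_1: rank ker ∂_1 − rank ∂_2 = (18 − 6) − 12 = 0, and ∂_2 has invariant factor 2 > 1, so H_1 = Z_2.
  H_2: rank ker ∂_2 − rank ∂_3 = (12 − 12) − 0 = 0, and there is no ∂_3, so H_2 = 0.

(K is a triangulation of the real projective plane RP^2.)

H_0 ≅ Z,  H_1 ≅ Z_2,  H_2 = 0.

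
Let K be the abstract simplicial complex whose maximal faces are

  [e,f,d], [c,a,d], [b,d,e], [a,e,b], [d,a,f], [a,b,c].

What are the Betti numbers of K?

b_0 = 1, b_1 = 1, b_2 = 0.

Fix the vertex order a < b < c < d < e < f and write every simplex with vertices in increasing order. Then dim K = 2 and the simplices of K are:

  0-simplices (6): a, b, c, d, e, f
  1-simplices (12): ab, ac, ad, ae, af, bc, bd, be, cd, de, df, ef
  2-simplices (6): abc, abe, acd, adf, bde, def

so the chain groups are C_0 ≅ Z^6, C_1 ≅ Z^12, C_2 ≅ Z^6.

The boundary map ∂_1: C_1 → C_0 is given by ∂[p,q] = [q] − [p]. For instance
  ∂cd = d − c.
This gives a 6×12 integer matrix of rank 5; reducing to Smith normal form yields diagonal entries (1,1,1,1,1).

The boundary map ∂_2: C_2 → C_1 maps a triangle to the signed sum of its edges. For instance
  ∂acd = cd − ad + ac,
  ∂bde = de − be + bd.
The resulting 12×6 matrix has rank 6, and its Smith normal form has invariant factors (1,1,1,1,1,1).

From H_k ≅ ker(∂_k) / im(∂_{k+1}) we obtain:

  H_0: rank C_0 − rank ∂_1 = 6 − 5 = 1, and the invariant factors of ∂_1 are all 1, so H_0 = Z.
  H_1: rank ker ∂_1 − rank ∂_2 = (12 − 5) − 6 = 1, and the invariant factors of ∂_2 are all 1, so H_1 = Z.
  H_2: rank ker ∂_2 − rank ∂_3 = (6 − 6) − 0 = 0, and there is no ∂_3, so H_2 = 0.

Hence the Betti numbers are b_0 = 1, b_1 = 1, b_2 = 0.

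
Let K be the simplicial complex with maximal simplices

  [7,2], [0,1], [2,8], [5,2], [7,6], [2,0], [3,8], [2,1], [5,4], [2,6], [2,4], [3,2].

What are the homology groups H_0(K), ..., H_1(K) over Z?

We work with the vertex ordering 0 < 1 < 2 < 3 < 4 < 5 < 6 < 7 < 8. The simplices of K, each written with vertices in increasing order, are:

  0-simplices (9): [0], [1], [2], [3], [4], [5], [6], [7], [8]
  1-simplices (12): [0,1], [0,2], [1,2], [2,3], [2,4], [2,5], [2,6], [2,7], [2,8], [3,8], [4,5], [6,7]

Hence C_0 ≅ Z^9, C_1 ≅ Z^12.

Boundary ∂_1: C_1 → C_0 sends each edge [p,q] (with p < q) to q − p. For instance
  ∂[6,7] = [7] − [6].
This gives a 9×12 integer matrix of rank 8; reducing to Smith normal form yields diagonal entries (1,1,1,1,1,1,1,1).

Computing H_k = (kernel of ∂_k) / (image of ∂_{k+1}):

  H_0: rank C_0 − rank ∂_1 = 9 − 8 = 1, and the invariant factors of ∂_1 are all 1, so H_0 = Z.
  H_1: rank ker ∂_1 − rank ∂_2 = (12 − 8) − 0 = 4, and there is no ∂_2, so H_1 = Z^4.

As a check, the Euler characteristic is 9 − 12 = -3, which agrees with 1 − 4 = -3.

H_0 ≅ Z,  H_1 ≅ Z^4.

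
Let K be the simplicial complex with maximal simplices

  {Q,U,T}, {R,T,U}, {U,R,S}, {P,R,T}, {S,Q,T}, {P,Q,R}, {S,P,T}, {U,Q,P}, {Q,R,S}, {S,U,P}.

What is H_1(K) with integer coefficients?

H_1 ≅ Z_2.

We work with the vertex ordering P < Q < R < S < T < U. The simplices of K, each written with vertices in increasing order, are:

  0-simplices (6): P, Q, R, S, T, U
  1-simplices (15): PQ, PR, PS, PT, PU, QR, QS, QT, QU, RS, RT, RU, ST, SU, TU
  2-simplices (10): PQR, PQU, PRT, PST, PSU, QRS, QST, QTU, RSU, RTU

so the chain groups are C_0 ≅ Z^6, C_1 ≅ Z^15, C_2 ≅ Z^10.

Boundary ∂_1: C_1 → C_0 maps an edge to its endpoints' difference, ∂[p,q] = q − p.
This gives a 6×15 integer matrix of rank 5; reducing to Smith normal form yields diagonal entries (1,1,1,1,1).

∂_2: C_2 → C_1 sends each 2-simplex [p,q,r] to [q,r] − [p,r] + [p,q]. For instance
  ∂QTU = TU − QU + QT,
  ∂QRS = RS − QS + QR.
The 15×10 boundary matrix has rank 10 and Smith normal form diag(1,1,1,1,1,1,1,1,1,2).

Reading off H_k = ker ∂_k / im ∂_{k+1}:

  H_1: rank ker ∂_1 − rank ∂_2 = (15 − 5) − 10 = 0, and ∂_2 has invariant factor 2 > 1, so H_1 = Z_2.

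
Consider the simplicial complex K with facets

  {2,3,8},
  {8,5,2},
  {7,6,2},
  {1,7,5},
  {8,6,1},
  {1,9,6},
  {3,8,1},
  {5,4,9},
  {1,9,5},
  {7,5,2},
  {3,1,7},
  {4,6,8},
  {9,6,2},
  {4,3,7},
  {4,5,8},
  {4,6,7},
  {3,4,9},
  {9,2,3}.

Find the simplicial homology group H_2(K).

H_2 = Z.

We work with the vertex ordering 1 < 2 < 3 < 4 < 5 < 6 < 7 < 8 < 9. The simplices of K, each written with vertices in increasing order, are:

  0-simplices (9): [1], [2], [3], [4], [5], [6], [7], [8], [9]
  1-simplices (27): (27 of them)
  2-simplices (18): [1,3,7], [1,3,8], [1,5,7], [1,5,9], [1,6,8], [1,6,9], [2,3,8], [2,3,9], [2,5,7], [2,5,8], [2,6,7], [2,6,9], [3,4,7], [3,4,9], [4,5,8], [4,5,9], [4,6,7], [4,6,8]

so the chain groups are C_0 ≅ Z^9, C_1 ≅ Z^27, C_2 ≅ Z^18.

Boundary ∂_1: C_1 → C_0 maps an edge to its endpoints' difference, ∂[p,q] = q − p.
As a 9×27 matrix over Z this has rank 8, with invariant factors (1,1,1,1,1,1,1,1).

∂_2: C_2 → C_1 sends each 2-simplex [p,q,r] to [q,r] − [p,r] + [p,q]. For instance
  ∂[1,5,7] = [5,7] − [1,7] + [1,5],
  ∂[1,6,8] = [6,8] − [1,8] + [1,6].
This gives a 27×18 integer matrix of rank 17; reducing to Smith normal form yields diagonal entries (1,1,1,1,1,1,1,1,1,1,1,1,1,1,1,1,1).

Computing H_k = (kernel of ∂_k) / (image of ∂_{k+1}):

  H_2: rank ker ∂_2 − rank ∂_3 = (18 − 17) − 0 = 1, and there is no ∂_3, so H_2 = Z.

(K is a triangulation of the torus T^2.)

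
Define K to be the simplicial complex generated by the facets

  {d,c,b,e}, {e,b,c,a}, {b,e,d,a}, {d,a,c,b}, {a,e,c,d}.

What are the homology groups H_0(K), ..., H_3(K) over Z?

H_0 ≅ Z,  H_1 = 0,  H_2 = 0,  H_3 ≅ Z.

K has 5 vertices, 10 edges, 10 triangles, 5 3-simplices.
rank ∂_0 = 0, rank ∂_1 = 4 ⇒ b_0 = 5 − 0 − 4 = 1; all invariant factors of ∂_1 are 1 so no torsion. So H_0 = Z.
rank ∂_1 = 4, rank ∂_2 = 6 ⇒ b_1 = 10 − 4 − 6 = 0; all invariant factors of ∂_2 are 1 so no torsion. So H_1 = 0.
rank ∂_2 = 6, rank ∂_3 = 4 ⇒ b_2 = 10 − 6 − 4 = 0; all invariant factors of ∂_3 are 1 so no torsion. So H_2 = 0.
rank ∂_3 = 4, rank ∂_4 = 0 ⇒ b_3 = 5 − 4 − 0 = 1. So H_3 = Z.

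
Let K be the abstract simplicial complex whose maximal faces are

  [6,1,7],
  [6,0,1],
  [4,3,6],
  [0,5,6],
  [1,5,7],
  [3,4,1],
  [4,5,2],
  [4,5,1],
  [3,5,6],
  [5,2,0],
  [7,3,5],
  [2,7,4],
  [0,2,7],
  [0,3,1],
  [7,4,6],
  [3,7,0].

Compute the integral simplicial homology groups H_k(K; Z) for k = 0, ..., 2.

Fix the vertex order 0 < 1 < 2 < 3 < 4 < 5 < 6 < 7 and write every simplex with vertices in increasing order. Then dim K = 2 and the simplices of K are:

  0-simplices (8): [0], [1], [2], [3], [4], [5], [6], [7]
  1-simplices (24): (24 of them)
  2-simplices (16): [0,1,3], [0,1,6], [0,2,5], [0,2,7], [0,3,7], [0,5,6], [1,3,4], [1,4,5], [1,5,7], [1,6,7], [2,4,5], [2,4,7], [3,4,6], [3,5,6], [3,5,7], [4,6,7]

so the chain groups are C_0 ≅ Z^8, C_1 ≅ Z^24, C_2 ≅ Z^16.

Boundary ∂_1: C_1 → C_0 sends each edge [p,q] (with p < q) to q − p.
This gives a 8×24 integer matrix of rank 7; reducing to Smith normal form yields diagonal entries (1,1,1,1,1,1,1).

∂_2: C_2 → C_1 acts by ∂[p,q,r] = [q,r] − [p,r] + [p,q]. For instance
  ∂[2,4,5] = [4,5] − [2,5] + [2,4],
  ∂[1,3,4] = [3,4] − [1,4] + [1,3].
This gives a 24×16 integer matrix of rank 15; reducing to Smith normal form yields diagonal entries (1,1,1,1,1,1,1,1,1,1,1,1,1,1,1).

From H_k ≅ ker(∂_k) / im(∂_{k+1}) we obtain:

  H_0: rank C_0 − rank ∂_1 = 8 − 7 = 1, and the invariant factors of ∂_1 are all 1, so H_0 ≅ Z.
  H_1: rank ker ∂_1 − rank ∂_2 = (24 − 7) − 15 = 2, and the invariant factors of ∂_2 are all 1, so H_1 ≅ Z^2.
  H_2: rank ker ∂_2 − rank ∂_3 = (16 − 15) − 0 = 1, and there is no ∂_3, so H_2 ≅ Z.

As a check, the Euler characteristic is 8 − 24 + 16 = 0, which agrees with 1 − 2 + 1 = 0.

H_0 = Z,  H_1 = Z^2,  H_2 = Z.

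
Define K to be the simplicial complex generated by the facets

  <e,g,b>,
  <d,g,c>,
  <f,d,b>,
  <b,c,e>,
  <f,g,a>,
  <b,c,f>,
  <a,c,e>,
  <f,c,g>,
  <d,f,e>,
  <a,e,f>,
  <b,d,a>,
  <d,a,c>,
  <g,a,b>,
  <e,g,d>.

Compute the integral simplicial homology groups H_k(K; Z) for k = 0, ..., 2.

H_0 = Z,  H_1 = Z^2,  H_2 = Z.

Take the total order a < b < c < d < e < f < g on the vertex set. Then K (dimension 2) consists of the simplices:

  0-simplices (7): a, b, c, d, e, f, g
  1-simplices (21): ab, ac, ad, ae, af, ag, bc, bd, be, bf, bg, cd, ce, cf, cg, de, df, dg, ef, eg, fg
  2-simplices (14): abd, abg, acd, ace, aef, afg, bce, bcf, bdf, beg, cdg, cfg, def, deg

Hence C_0 ≅ Z^7, C_1 ≅ Z^21, C_2 ≅ Z^14.

∂_1: C_1 → C_0 sends each edge [p,q] (with p < q) to q − p.
The 7×21 boundary matrix has rank 6 and Smith normal form diag(1,1,1,1,1,1).

The boundary map ∂_2: C_2 → C_1 maps a triangle to the signed sum of its edges. For instance
  ∂afg = fg − ag + af,
  ∂abg = bg − ag + ab.
The resulting 21×14 matrix has rank 13, and its Smith normal form has invariant factors (1,1,1,1,1,1,1,1,1,1,1,1,1).

Computing H_k = (kernel of ∂_k) / (image of ∂_{k+1}):

  H_0: rank C_0 − rank ∂_1 = 7 − 6 = 1, and the invariant factors of ∂_1 are all 1, so H_0 = Z.
  H_1: rank ker ∂_1 − rank ∂_2 = (21 − 6) − 13 = 2, and the invariant factors of ∂_2 are all 1, so H_1 = Z^2.
  H_2: rank ker ∂_2 − rank ∂_3 = (14 − 13) − 0 = 1, and there is no ∂_3, so H_2 = Z.

As a check, the Euler characteristic is 7 − 21 + 14 = 0, which agrees with 1 − 2 + 1 = 0.
(K is a triangulation of the torus T^2.)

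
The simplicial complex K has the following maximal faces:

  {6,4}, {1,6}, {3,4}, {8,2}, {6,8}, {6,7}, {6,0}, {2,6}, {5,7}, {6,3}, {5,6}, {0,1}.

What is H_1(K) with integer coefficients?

Order the vertices as 0 < 1 < 2 < 3 < 4 < 5 < 6 < 7 < 8. Listing each simplex with vertices in this order, K has dimension 1 with simplices:

  0-simplices (9): [0], [1], [2], [3], [4], [5], [6], [7], [8]
  1-simplices (12): [0,1], [0,6], [1,6], [2,6], [2,8], [3,4], [3,6], [4,6], [5,6], [5,7], [6,7], [6,8]

giving chain groups C_0 ≅ Z^9, C_1 ≅ Z^12.

∂_1: C_1 → C_0 maps an edge to its endpoints' difference, ∂[p,q] = q − p.
As a 9×12 matrix over Z this has rank 8, with invariant factors (1,1,1,1,1,1,1,1).

From H_k ≅ ker(∂_k) / im(∂_{k+1}) we obtain:

  H_1: rank ker ∂_1 − rank ∂_2 = (12 − 8) − 0 = 4, and there is no ∂_2, so H_1 ≅ Z^4.

H_1 = Z^4.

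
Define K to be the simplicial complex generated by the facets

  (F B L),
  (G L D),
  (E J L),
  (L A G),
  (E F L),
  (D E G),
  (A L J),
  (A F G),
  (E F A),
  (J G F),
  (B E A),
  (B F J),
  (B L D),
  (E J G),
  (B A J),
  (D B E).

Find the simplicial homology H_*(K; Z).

Fix the vertex order A < B < D < E < F < G < J < L and write every simplex with vertices in increasing order. Then dim K = 2 and the simplices of K are:

  0-simplices (8): A, B, D, E, F, G, J, L
  1-simplices (24): AB, AE, AF, AG, AJ, AL, BD, BE, BF, BJ, BL, DE, DG, DL, EF, EG, EJ, EL, FG, FJ, FL, GJ, GL, JL
  2-simplices (16): ABE, ABJ, AEF, AFG, AGL, AJL, BDE, BDL, BFJ, BFL, DEG, DGL, EFL, EGJ, EJL, FGJ

Hence C_0 ≅ Z^8, C_1 ≅ Z^24, C_2 ≅ Z^16.

∂_1: C_1 → C_0 sends each edge [p,q] (with p < q) to q − p. For instance
  ∂DE = E − D.
The resulting 8×24 matrix has rank 7, and its Smith normal form has invariant factors (1,1,1,1,1,1,1).

The boundary map ∂_2: C_2 → C_1 sends each 2-simplex [p,q,r] to [q,r] − [p,r] + [p,q]. For instance
  ∂ABE = BE − AE + AB,
  ∂BDL = DL − BL + BD.
This gives a 24×16 integer matrix of rank 15; reducing to Smith normal form yields diagonal entries (1,1,1,1,1,1,1,1,1,1,1,1,1,1,1).

Reading off H_k = ker ∂_k / im ∂_{k+1}:

  H_0: rank C_0 − rank ∂_1 = 8 − 7 = 1, and the invariant factors of ∂_1 are all 1, so H_0 = Z.
  H_1: rank ker ∂_1 − rank ∂_2 = (24 − 7) − 15 = 2, and the invariant factors of ∂_2 are all 1, so H_1 = Z^2.
  H_2: rank ker ∂_2 − rank ∂_3 = (16 − 15) − 0 = 1, and there is no ∂_3, so H_2 = Z.

As a check, the Euler characteristic is 8 − 24 + 16 = 0, which agrees with 1 − 2 + 1 = 0.

H_0 = Z,  H_1 = Z^2,  H_2 = Z.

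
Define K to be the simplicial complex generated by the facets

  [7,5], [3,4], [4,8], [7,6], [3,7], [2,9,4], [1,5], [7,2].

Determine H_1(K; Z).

H_1 = Z.

Take the total order 1 < 2 < 3 < 4 < 5 < 6 < 7 < 8 < 9 on the vertex set. Then K (dimension 2) consists of the simplices:

  0-simplices (9): [1], [2], [3], [4], [5], [6], [7], [8], [9]
  1-simplices (10): [1,5], [2,4], [2,7], [2,9], [3,4], [3,7], [4,8], [4,9], [5,7], [6,7]
  2-simplices (1): [2,4,9]

so the chain groups are C_0 ≅ Z^9, C_1 ≅ Z^10, C_2 ≅ Z^1.

The boundary map ∂_1: C_1 → C_0 is given by ∂[p,q] = [q] − [p]. For instance
  ∂[2,4] = [4] − [2].
The 9×10 boundary matrix has rank 8 and Smith normal form diag(1,1,1,1,1,1,1,1).

∂_2: C_2 → C_1 maps a triangle to the signed sum of its edges. For instance
  ∂[2,4,9] = [4,9] − [2,9] + [2,4].
The resulting 10×1 matrix has rank 1, and its Smith normal form has invariant factors (1).

Now H_k = ker ∂_k / im ∂_{k+1}, so:

  H_1: rank ker ∂_1 − rank ∂_2 = (10 − 8) − 1 = 1, and the invariant factors of ∂_2 are all 1, so H_1 = Z.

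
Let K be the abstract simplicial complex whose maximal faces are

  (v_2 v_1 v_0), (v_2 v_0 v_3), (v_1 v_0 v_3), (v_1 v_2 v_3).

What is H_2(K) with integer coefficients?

H_2 ≅ Z.

K has 4 vertices, 6 edges, 4 triangles.
rank ∂_2 = 3, rank ∂_3 = 0 ⇒ b_2 = 4 − 3 − 0 = 1. So H_2 = Z.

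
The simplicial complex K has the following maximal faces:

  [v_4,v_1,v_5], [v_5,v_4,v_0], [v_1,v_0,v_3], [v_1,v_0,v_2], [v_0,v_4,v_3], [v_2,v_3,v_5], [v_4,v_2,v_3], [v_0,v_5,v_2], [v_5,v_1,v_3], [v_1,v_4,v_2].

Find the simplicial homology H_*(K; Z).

Order the vertices as v_0 < v_1 < v_2 < v_3 < v_4 < v_5. Listing each simplex with vertices in this order, K has dimension 2 with simplices:

  0-simplices (6): [v_0], [v_1], [v_2], [v_3], [v_4], [v_5]
  1-simplices (15): (15 of them)
  2-simplices (10): [v_0,v_1,v_2], [v_0,v_1,v_3], [v_0,v_2,v_5], [v_0,v_3,v_4], [v_0,v_4,v_5], [v_1,v_2,v_4], [v_1,v_3,v_5], [v_1,v_4,v_5], [v_2,v_3,v_4], [v_2,v_3,v_5]

giving chain groups C_0 ≅ Z^6, C_1 ≅ Z^15, C_2 ≅ Z^10.

Boundary ∂_1: C_1 → C_0 maps an edge to its endpoints' difference, ∂[p,q] = q − p.
This gives a 6×15 integer matrix of rank 5; reducing to Smith normal form yields diagonal entries (1,1,1,1,1).

Boundary ∂_2: C_2 → C_1 sends each 2-simplex [p,q,r] to [q,r] − [p,r] + [p,q]. For instance
  ∂[v_0,v_4,v_5] = [v_4,v_5] − [v_0,v_5] + [v_0,v_4],
  ∂[v_1,v_4,v_5] = [v_4,v_5] − [v_1,v_5] + [v_1,v_4].
The resulting 15×10 matrix has rank 10, and its Smith normal form has invariant factors (1,1,1,1,1,1,1,1,1,2).

Reading off H_k = ker ∂_k / im ∂_{k+1}:

  H_0: rank C_0 − rank ∂_1 = 6 − 5 = 1, and the invariant factors of ∂_1 are all 1, so H_0 = Z.
  H_1: rank ker ∂_1 − rank ∂_2 = (15 − 5) − 10 = 0, and ∂_2 has invariant factor 2 > 1, so H_1 = Z/2Z.
  H_2: rank ker ∂_2 − rank ∂_3 = (10 − 10) − 0 = 0, and there is no ∂_3, so H_2 = 0.

As a check, the Euler characteristic is 6 − 15 + 10 = 1, which agrees with 1 − 0 + 0 = 1.
(K is a triangulation of the real projective plane RP^2.)

H_0 = Z,  H_1 = Z/2Z,  H_2 = 0.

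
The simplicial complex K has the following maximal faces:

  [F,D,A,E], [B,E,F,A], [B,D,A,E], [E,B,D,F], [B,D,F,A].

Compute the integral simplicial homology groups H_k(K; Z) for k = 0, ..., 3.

H_0 ≅ Z,  H_1 = 0,  H_2 = 0,  H_3 ≅ Z.

K has 5 vertices, 10 edges, 10 triangles, 5 3-simplices.
rank ∂_0 = 0, rank ∂_1 = 4 ⇒ b_0 = 5 − 0 − 4 = 1; all invariant factors of ∂_1 are 1 so no torsion. So H_0 ≅ Z.
rank ∂_1 = 4, rank ∂_2 = 6 ⇒ b_1 = 10 − 4 − 6 = 0; all invariant factors of ∂_2 are 1 so no torsion. So H_1 ≅ 0.
rank ∂_2 = 6, rank ∂_3 = 4 ⇒ b_2 = 10 − 6 − 4 = 0; all invariant factors of ∂_3 are 1 so no torsion. So H_2 ≅ 0.
rank ∂_3 = 4, rank ∂_4 = 0 ⇒ b_3 = 5 − 4 − 0 = 1. So H_3 ≅ Z.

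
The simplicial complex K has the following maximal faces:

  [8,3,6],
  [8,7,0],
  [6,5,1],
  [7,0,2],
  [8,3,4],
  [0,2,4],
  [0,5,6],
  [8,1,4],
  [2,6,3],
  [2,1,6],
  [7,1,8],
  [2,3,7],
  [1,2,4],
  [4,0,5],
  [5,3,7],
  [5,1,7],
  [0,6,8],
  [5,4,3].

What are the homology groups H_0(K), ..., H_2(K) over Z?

Fix the vertex order 0 < 1 < 2 < 3 < 4 < 5 < 6 < 7 < 8 and write every simplex with vertices in increasing order. Then dim K = 2 and the simplices of K are:

  0-simplices (9): [0], [1], [2], [3], [4], [5], [6], [7], [8]
  1-simplices (27): (27 of them)
  2-simplices (18): [0,2,4], [0,2,7], [0,4,5], [0,5,6], [0,6,8], [0,7,8], [1,2,4], [1,2,6], [1,4,8], [1,5,6], [1,5,7], [1,7,8], [2,3,6], [2,3,7], [3,4,5], [3,4,8], [3,5,7], [3,6,8]

so the chain groups are C_0 ≅ Z^9, C_1 ≅ Z^27, C_2 ≅ Z^18.

∂_1: C_1 → C_0 maps an edge to its endpoints' difference, ∂[p,q] = q − p. For instance
  ∂[3,5] = [5] − [3].
As a 9×27 matrix over Z this has rank 8, with invariant factors (1,1,1,1,1,1,1,1).

Boundary ∂_2: C_2 → C_1 sends each 2-simplex [p,q,r] to [q,r] − [p,r] + [p,q]. For instance
  ∂[0,6,8] = [6,8] − [0,8] + [0,6],
  ∂[2,3,6] = [3,6] − [2,6] + [2,3].
As a 27×18 matrix over Z this has rank 17, with invariant factors (1,1,1,1,1,1,1,1,1,1,1,1,1,1,1,1,1).

Reading off H_k = ker ∂_k / im ∂_{k+1}:

  H_0: rank C_0 − rank ∂_1 = 9 − 8 = 1, and the invariant factors of ∂_1 are all 1, so H_0 ≅ Z.
  H_1: rank ker ∂_1 − rank ∂_2 = (27 − 8) − 17 = 2, and the invariant factors of ∂_2 are all 1, so H_1 ≅ Z^2.
  H_2: rank ker ∂_2 − rank ∂_3 = (18 − 17) − 0 = 1, and there is no ∂_3, so H_2 ≅ Z.

H_0 = Z,  H_1 = Z^2,  H_2 = Z.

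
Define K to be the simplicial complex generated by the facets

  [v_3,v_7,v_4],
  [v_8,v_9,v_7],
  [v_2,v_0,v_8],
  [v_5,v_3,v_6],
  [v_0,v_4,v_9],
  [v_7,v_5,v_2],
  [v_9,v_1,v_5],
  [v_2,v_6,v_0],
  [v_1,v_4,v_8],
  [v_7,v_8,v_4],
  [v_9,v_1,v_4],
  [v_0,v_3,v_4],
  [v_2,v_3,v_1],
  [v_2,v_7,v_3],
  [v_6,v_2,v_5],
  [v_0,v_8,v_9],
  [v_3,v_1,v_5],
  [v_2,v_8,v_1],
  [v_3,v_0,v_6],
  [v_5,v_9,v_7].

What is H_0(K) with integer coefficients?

Take the total order v_0 < v_1 < v_2 < v_3 < v_4 < v_5 < v_6 < v_7 < v_8 < v_9 on the vertex set. Then K (dimension 2) consists of the simplices:

  0-simplices (10): [v_0], [v_1], [v_2], [v_3], [v_4], [v_5], [v_6], [v_7], [v_8], [v_9]
  1-simplices (30): (30 of them)
  2-simplices (20): (20 of them)

Hence C_0 ≅ Z^10, C_1 ≅ Z^30, C_2 ≅ Z^20.

Boundary ∂_1: C_1 → C_0 maps an edge to its endpoints' difference, ∂[p,q] = q − p. For instance
  ∂[v_2,v_6] = [v_6] − [v_2].
The resulting 10×30 matrix has rank 9, and its Smith normal form has invariant factors (1,1,1,1,1,1,1,1,1).

The boundary map ∂_2: C_2 → C_1 acts by ∂[p,q,r] = [q,r] − [p,r] + [p,q]. For instance
  ∂[v_2,v_5,v_6] = [v_5,v_6] − [v_2,v_6] + [v_2,v_5],
  ∂[v_2,v_5,v_7] = [v_5,v_7] − [v_2,v_7] + [v_2,v_5].
This gives a 30×20 integer matrix of rank 20; reducing to Smith normal form yields diagonal entries (1,1,1,1,1,1,1,1,1,1,1,1,1,1,1,1,1,1,1,2).

Reading off H_k = ker ∂_k / im ∂_{k+1}:

  H_0: rank C_0 − rank ∂_1 = 10 − 9 = 1, and the invariant factors of ∂_1 are all 1, so H_0 = Z.

H_0 = Z.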